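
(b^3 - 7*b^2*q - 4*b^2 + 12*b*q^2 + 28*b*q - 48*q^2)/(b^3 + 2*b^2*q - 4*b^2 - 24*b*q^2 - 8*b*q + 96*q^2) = (b - 3*q)/(b + 6*q)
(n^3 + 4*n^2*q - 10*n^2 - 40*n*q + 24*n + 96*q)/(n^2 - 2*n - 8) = (n^2 + 4*n*q - 6*n - 24*q)/(n + 2)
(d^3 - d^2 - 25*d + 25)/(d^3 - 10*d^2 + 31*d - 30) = (d^2 + 4*d - 5)/(d^2 - 5*d + 6)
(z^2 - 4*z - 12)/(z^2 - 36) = (z + 2)/(z + 6)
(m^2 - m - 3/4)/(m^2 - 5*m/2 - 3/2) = (m - 3/2)/(m - 3)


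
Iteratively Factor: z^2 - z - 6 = (z + 2)*(z - 3)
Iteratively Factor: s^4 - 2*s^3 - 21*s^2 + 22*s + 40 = (s + 1)*(s^3 - 3*s^2 - 18*s + 40) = (s - 2)*(s + 1)*(s^2 - s - 20) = (s - 2)*(s + 1)*(s + 4)*(s - 5)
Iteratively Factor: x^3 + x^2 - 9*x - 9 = (x - 3)*(x^2 + 4*x + 3) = (x - 3)*(x + 3)*(x + 1)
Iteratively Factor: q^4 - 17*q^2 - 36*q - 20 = (q + 1)*(q^3 - q^2 - 16*q - 20) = (q + 1)*(q + 2)*(q^2 - 3*q - 10) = (q + 1)*(q + 2)^2*(q - 5)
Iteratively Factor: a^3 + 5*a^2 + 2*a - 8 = (a + 2)*(a^2 + 3*a - 4) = (a - 1)*(a + 2)*(a + 4)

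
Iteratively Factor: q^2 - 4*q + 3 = (q - 3)*(q - 1)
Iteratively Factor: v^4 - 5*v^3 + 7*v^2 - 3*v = (v - 1)*(v^3 - 4*v^2 + 3*v) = (v - 3)*(v - 1)*(v^2 - v) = (v - 3)*(v - 1)^2*(v)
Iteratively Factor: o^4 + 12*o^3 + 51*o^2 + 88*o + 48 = (o + 4)*(o^3 + 8*o^2 + 19*o + 12) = (o + 3)*(o + 4)*(o^2 + 5*o + 4) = (o + 3)*(o + 4)^2*(o + 1)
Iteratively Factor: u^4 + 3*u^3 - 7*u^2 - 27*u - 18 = (u + 1)*(u^3 + 2*u^2 - 9*u - 18) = (u + 1)*(u + 2)*(u^2 - 9) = (u - 3)*(u + 1)*(u + 2)*(u + 3)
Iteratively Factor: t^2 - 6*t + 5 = (t - 5)*(t - 1)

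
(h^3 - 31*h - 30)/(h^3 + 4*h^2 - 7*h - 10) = (h - 6)/(h - 2)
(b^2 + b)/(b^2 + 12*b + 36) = b*(b + 1)/(b^2 + 12*b + 36)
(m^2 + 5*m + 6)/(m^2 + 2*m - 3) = (m + 2)/(m - 1)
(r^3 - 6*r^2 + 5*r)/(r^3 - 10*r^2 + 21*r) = (r^2 - 6*r + 5)/(r^2 - 10*r + 21)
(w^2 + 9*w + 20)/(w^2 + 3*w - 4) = (w + 5)/(w - 1)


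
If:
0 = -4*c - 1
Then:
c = -1/4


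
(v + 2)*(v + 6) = v^2 + 8*v + 12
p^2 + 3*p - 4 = (p - 1)*(p + 4)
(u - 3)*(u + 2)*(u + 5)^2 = u^4 + 9*u^3 + 9*u^2 - 85*u - 150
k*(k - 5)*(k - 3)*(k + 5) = k^4 - 3*k^3 - 25*k^2 + 75*k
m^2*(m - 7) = m^3 - 7*m^2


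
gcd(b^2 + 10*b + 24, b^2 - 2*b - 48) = b + 6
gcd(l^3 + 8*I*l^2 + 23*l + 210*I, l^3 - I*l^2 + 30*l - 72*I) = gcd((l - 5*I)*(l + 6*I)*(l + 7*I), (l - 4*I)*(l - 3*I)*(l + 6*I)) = l + 6*I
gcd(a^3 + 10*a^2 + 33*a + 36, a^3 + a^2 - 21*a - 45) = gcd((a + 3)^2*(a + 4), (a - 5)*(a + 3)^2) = a^2 + 6*a + 9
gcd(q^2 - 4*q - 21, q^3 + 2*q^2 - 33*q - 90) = q + 3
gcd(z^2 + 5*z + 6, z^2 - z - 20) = 1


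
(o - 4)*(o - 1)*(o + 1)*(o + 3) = o^4 - o^3 - 13*o^2 + o + 12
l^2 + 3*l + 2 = (l + 1)*(l + 2)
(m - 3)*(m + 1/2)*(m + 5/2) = m^3 - 31*m/4 - 15/4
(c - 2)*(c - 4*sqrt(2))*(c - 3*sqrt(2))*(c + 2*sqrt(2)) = c^4 - 5*sqrt(2)*c^3 - 2*c^3 - 4*c^2 + 10*sqrt(2)*c^2 + 8*c + 48*sqrt(2)*c - 96*sqrt(2)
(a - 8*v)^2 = a^2 - 16*a*v + 64*v^2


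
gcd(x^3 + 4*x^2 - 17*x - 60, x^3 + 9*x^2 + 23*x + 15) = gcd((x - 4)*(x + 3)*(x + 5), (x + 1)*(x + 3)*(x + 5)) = x^2 + 8*x + 15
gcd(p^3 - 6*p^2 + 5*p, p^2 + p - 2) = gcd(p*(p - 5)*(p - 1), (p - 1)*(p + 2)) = p - 1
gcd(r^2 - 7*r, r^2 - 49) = r - 7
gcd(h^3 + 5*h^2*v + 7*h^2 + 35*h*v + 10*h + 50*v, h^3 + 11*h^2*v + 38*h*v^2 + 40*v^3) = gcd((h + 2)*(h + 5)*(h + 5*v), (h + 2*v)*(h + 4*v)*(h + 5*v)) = h + 5*v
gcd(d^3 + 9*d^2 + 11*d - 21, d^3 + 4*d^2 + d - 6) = d^2 + 2*d - 3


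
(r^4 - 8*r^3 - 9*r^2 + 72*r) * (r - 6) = r^5 - 14*r^4 + 39*r^3 + 126*r^2 - 432*r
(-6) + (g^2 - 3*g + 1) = g^2 - 3*g - 5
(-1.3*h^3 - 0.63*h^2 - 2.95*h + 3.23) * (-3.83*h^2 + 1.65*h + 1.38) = 4.979*h^5 + 0.2679*h^4 + 8.465*h^3 - 18.1078*h^2 + 1.2585*h + 4.4574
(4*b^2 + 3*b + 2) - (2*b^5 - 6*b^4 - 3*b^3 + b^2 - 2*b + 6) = -2*b^5 + 6*b^4 + 3*b^3 + 3*b^2 + 5*b - 4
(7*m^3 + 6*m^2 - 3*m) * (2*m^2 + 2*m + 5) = 14*m^5 + 26*m^4 + 41*m^3 + 24*m^2 - 15*m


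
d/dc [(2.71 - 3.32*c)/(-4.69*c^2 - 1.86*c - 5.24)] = (-15.5708*c^2 + 25.4198*c + 22.4374)/(21.9961*c^4 + 17.4468*c^3 + 52.6108*c^2 + 19.4928*c + 27.4576)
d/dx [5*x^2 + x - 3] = 10*x + 1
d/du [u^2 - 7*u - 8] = 2*u - 7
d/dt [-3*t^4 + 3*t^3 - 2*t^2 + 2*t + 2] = -12*t^3 + 9*t^2 - 4*t + 2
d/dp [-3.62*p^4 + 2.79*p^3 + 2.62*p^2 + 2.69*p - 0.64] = -14.48*p^3 + 8.37*p^2 + 5.24*p + 2.69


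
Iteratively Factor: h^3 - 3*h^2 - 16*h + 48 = (h - 4)*(h^2 + h - 12) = (h - 4)*(h + 4)*(h - 3)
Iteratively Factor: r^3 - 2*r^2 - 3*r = (r + 1)*(r^2 - 3*r) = (r - 3)*(r + 1)*(r)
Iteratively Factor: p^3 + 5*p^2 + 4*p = (p + 1)*(p^2 + 4*p) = p*(p + 1)*(p + 4)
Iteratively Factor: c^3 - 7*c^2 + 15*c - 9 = (c - 3)*(c^2 - 4*c + 3) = (c - 3)*(c - 1)*(c - 3)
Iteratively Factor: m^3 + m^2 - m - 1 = (m - 1)*(m^2 + 2*m + 1) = (m - 1)*(m + 1)*(m + 1)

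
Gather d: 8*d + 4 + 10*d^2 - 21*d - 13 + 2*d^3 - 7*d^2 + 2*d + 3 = 2*d^3 + 3*d^2 - 11*d - 6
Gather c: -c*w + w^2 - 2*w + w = -c*w + w^2 - w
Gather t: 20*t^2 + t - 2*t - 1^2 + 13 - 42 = 20*t^2 - t - 30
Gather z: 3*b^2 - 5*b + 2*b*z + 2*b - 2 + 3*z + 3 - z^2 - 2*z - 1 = 3*b^2 - 3*b - z^2 + z*(2*b + 1)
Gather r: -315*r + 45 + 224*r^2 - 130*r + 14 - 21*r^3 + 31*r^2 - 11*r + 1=-21*r^3 + 255*r^2 - 456*r + 60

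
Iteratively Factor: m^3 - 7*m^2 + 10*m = (m - 2)*(m^2 - 5*m) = m*(m - 2)*(m - 5)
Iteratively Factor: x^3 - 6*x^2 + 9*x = (x - 3)*(x^2 - 3*x) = (x - 3)^2*(x)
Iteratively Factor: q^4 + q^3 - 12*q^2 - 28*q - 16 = (q + 2)*(q^3 - q^2 - 10*q - 8) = (q + 2)^2*(q^2 - 3*q - 4) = (q - 4)*(q + 2)^2*(q + 1)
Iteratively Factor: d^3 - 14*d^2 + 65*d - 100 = (d - 5)*(d^2 - 9*d + 20) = (d - 5)^2*(d - 4)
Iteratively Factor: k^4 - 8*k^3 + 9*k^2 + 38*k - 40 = (k - 4)*(k^3 - 4*k^2 - 7*k + 10) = (k - 4)*(k + 2)*(k^2 - 6*k + 5) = (k - 5)*(k - 4)*(k + 2)*(k - 1)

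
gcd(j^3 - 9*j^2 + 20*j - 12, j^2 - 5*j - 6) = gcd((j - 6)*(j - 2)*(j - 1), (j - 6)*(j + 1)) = j - 6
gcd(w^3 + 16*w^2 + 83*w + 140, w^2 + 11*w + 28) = w^2 + 11*w + 28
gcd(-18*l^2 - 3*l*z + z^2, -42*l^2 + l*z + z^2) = -6*l + z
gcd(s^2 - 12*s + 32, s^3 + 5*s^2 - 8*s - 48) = 1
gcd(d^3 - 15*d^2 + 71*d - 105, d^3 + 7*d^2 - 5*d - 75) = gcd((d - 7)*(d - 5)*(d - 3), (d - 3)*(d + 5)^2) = d - 3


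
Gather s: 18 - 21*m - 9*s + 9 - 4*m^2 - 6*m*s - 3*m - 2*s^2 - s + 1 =-4*m^2 - 24*m - 2*s^2 + s*(-6*m - 10) + 28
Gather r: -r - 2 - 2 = -r - 4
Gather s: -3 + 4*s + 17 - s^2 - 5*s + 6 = -s^2 - s + 20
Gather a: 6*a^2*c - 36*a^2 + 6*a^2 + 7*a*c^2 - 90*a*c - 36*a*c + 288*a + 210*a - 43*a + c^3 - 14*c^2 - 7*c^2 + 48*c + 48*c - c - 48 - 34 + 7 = a^2*(6*c - 30) + a*(7*c^2 - 126*c + 455) + c^3 - 21*c^2 + 95*c - 75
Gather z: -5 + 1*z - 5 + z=2*z - 10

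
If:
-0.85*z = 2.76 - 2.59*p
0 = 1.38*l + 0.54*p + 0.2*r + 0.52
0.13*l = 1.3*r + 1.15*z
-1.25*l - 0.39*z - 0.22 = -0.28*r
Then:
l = -0.78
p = 1.44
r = -1.10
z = 1.15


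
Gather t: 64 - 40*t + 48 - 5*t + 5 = 117 - 45*t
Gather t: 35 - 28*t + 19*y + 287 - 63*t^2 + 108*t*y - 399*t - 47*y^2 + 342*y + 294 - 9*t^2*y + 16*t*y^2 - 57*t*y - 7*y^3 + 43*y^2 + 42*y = t^2*(-9*y - 63) + t*(16*y^2 + 51*y - 427) - 7*y^3 - 4*y^2 + 403*y + 616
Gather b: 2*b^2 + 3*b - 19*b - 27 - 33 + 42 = 2*b^2 - 16*b - 18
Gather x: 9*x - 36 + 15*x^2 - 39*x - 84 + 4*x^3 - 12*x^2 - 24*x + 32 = 4*x^3 + 3*x^2 - 54*x - 88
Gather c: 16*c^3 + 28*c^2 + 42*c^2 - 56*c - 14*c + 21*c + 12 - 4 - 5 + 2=16*c^3 + 70*c^2 - 49*c + 5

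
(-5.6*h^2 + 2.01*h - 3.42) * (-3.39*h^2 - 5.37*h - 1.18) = 18.984*h^4 + 23.2581*h^3 + 7.4081*h^2 + 15.9936*h + 4.0356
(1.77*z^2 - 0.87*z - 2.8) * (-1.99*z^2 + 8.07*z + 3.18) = -3.5223*z^4 + 16.0152*z^3 + 4.1797*z^2 - 25.3626*z - 8.904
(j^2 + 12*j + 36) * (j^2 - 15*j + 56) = j^4 - 3*j^3 - 88*j^2 + 132*j + 2016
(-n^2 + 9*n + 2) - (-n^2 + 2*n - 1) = 7*n + 3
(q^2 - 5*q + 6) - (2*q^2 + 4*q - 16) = -q^2 - 9*q + 22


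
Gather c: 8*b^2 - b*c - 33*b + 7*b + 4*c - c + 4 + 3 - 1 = 8*b^2 - 26*b + c*(3 - b) + 6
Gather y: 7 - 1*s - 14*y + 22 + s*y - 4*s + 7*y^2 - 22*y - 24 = -5*s + 7*y^2 + y*(s - 36) + 5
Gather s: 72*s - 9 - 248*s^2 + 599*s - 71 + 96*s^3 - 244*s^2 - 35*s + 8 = 96*s^3 - 492*s^2 + 636*s - 72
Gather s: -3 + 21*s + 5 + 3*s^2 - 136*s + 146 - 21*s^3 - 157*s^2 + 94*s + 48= -21*s^3 - 154*s^2 - 21*s + 196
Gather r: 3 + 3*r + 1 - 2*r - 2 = r + 2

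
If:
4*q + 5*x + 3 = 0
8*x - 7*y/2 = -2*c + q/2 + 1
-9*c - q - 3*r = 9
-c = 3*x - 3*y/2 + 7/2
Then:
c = 13*y/14 - 171/14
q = -5*y/21 - 92/21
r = 4423/126 - 341*y/126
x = 4*y/21 + 61/21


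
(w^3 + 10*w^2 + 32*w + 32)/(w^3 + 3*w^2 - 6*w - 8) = (w^2 + 6*w + 8)/(w^2 - w - 2)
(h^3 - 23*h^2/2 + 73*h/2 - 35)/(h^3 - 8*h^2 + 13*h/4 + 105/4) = 2*(h - 2)/(2*h + 3)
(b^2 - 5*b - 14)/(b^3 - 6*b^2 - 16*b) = (b - 7)/(b*(b - 8))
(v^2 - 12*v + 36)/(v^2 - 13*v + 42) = (v - 6)/(v - 7)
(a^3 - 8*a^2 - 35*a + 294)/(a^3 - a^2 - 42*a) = (a - 7)/a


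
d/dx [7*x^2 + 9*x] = 14*x + 9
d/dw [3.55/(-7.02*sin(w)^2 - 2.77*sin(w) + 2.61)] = (49.842*sin(w) + 9.8335)*cos(w)/(7.02*sin(w)^2 + 2.77*sin(w) - 2.61)^2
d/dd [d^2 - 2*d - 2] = 2*d - 2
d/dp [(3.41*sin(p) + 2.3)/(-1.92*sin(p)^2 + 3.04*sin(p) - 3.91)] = (6.5472*sin(p)^2 + 8.832*sin(p) - 20.3251)*cos(p)/(3.6864*sin(p)^4 - 11.6736*sin(p)^3 + 24.256*sin(p)^2 - 23.7728*sin(p) + 15.2881)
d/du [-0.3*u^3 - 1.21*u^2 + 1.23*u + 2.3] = -0.9*u^2 - 2.42*u + 1.23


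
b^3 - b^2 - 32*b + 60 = (b - 5)*(b - 2)*(b + 6)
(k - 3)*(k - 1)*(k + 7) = k^3 + 3*k^2 - 25*k + 21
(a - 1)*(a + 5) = a^2 + 4*a - 5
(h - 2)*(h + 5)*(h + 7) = h^3 + 10*h^2 + 11*h - 70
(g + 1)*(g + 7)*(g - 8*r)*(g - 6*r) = g^4 - 14*g^3*r + 8*g^3 + 48*g^2*r^2 - 112*g^2*r + 7*g^2 + 384*g*r^2 - 98*g*r + 336*r^2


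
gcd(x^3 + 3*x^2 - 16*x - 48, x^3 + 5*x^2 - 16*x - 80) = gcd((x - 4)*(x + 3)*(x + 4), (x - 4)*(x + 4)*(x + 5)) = x^2 - 16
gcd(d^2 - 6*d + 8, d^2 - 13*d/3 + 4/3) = d - 4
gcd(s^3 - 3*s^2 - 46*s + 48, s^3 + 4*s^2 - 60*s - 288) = s^2 - 2*s - 48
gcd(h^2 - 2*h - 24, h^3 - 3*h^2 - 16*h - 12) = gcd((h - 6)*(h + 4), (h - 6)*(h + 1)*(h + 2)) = h - 6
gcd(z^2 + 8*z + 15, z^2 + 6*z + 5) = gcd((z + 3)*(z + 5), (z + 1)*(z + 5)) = z + 5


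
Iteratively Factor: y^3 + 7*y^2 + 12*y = (y)*(y^2 + 7*y + 12) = y*(y + 4)*(y + 3)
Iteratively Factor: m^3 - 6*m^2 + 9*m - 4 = (m - 4)*(m^2 - 2*m + 1) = (m - 4)*(m - 1)*(m - 1)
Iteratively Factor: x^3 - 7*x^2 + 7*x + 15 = (x - 3)*(x^2 - 4*x - 5) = (x - 5)*(x - 3)*(x + 1)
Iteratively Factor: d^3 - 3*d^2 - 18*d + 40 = (d + 4)*(d^2 - 7*d + 10) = (d - 2)*(d + 4)*(d - 5)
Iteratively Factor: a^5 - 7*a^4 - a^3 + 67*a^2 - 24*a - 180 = (a - 5)*(a^4 - 2*a^3 - 11*a^2 + 12*a + 36) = (a - 5)*(a - 3)*(a^3 + a^2 - 8*a - 12) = (a - 5)*(a - 3)*(a + 2)*(a^2 - a - 6) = (a - 5)*(a - 3)*(a + 2)^2*(a - 3)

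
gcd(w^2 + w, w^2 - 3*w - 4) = w + 1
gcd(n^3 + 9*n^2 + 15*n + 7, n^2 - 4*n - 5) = n + 1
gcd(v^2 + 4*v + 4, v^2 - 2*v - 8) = v + 2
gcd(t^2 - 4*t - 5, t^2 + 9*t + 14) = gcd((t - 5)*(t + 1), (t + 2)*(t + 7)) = 1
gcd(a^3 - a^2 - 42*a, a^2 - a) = a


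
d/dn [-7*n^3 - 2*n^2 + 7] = n*(-21*n - 4)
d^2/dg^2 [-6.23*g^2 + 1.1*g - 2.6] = -12.4600000000000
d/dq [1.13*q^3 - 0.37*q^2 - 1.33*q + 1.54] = 3.39*q^2 - 0.74*q - 1.33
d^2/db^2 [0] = 0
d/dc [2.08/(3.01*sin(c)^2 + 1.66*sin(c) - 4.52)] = -(12.5216*sin(c) + 3.4528)*cos(c)/(3.01*sin(c)^2 + 1.66*sin(c) - 4.52)^2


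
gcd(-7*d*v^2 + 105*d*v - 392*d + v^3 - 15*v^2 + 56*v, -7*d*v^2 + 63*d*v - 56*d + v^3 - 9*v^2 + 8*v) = -7*d*v + 56*d + v^2 - 8*v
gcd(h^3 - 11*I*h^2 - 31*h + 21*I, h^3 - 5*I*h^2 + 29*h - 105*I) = h^2 - 10*I*h - 21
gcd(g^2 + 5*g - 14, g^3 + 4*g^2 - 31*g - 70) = g + 7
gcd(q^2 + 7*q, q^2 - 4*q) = q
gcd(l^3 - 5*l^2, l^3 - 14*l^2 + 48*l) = l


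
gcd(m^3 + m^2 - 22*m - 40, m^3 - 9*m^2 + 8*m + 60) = m^2 - 3*m - 10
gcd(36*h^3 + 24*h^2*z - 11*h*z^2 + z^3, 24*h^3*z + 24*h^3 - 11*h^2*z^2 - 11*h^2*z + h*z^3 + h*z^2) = 1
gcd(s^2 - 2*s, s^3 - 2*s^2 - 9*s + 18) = s - 2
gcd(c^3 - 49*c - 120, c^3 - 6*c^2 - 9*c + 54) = c + 3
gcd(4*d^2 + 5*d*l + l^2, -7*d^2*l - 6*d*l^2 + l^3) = d + l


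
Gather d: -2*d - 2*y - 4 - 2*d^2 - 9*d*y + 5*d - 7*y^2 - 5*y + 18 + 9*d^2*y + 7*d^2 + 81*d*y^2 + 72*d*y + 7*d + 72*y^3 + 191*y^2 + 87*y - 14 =d^2*(9*y + 5) + d*(81*y^2 + 63*y + 10) + 72*y^3 + 184*y^2 + 80*y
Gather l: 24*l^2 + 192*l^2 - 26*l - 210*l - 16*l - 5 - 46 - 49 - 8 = 216*l^2 - 252*l - 108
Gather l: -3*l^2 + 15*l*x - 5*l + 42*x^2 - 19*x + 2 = -3*l^2 + l*(15*x - 5) + 42*x^2 - 19*x + 2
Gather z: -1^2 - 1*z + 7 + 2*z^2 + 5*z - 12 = 2*z^2 + 4*z - 6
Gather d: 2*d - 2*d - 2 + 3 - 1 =0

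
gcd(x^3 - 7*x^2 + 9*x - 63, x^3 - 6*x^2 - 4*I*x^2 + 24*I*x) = 1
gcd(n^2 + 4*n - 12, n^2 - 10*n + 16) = n - 2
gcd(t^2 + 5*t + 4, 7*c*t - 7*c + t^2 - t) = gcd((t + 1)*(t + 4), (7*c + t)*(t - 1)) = 1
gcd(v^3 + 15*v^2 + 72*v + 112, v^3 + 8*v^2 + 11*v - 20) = v + 4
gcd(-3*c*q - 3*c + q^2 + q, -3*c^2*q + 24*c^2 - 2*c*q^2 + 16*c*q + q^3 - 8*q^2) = -3*c + q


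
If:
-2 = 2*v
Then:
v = -1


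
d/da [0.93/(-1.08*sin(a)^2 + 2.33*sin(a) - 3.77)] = (2.0088*sin(a) - 2.1669)*cos(a)/(1.08*sin(a)^2 - 2.33*sin(a) + 3.77)^2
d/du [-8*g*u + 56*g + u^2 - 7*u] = -8*g + 2*u - 7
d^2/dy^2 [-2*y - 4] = 0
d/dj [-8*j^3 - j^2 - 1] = 2*j*(-12*j - 1)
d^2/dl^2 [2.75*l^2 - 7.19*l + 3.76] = 5.50000000000000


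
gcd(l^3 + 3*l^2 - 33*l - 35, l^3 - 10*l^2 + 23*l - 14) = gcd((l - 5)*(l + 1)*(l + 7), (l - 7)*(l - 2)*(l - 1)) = 1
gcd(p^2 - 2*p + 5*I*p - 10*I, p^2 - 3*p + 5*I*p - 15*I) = p + 5*I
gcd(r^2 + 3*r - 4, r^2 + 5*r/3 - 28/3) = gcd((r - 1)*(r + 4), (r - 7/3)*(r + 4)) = r + 4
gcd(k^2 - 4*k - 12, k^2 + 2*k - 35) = 1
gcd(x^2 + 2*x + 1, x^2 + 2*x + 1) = x^2 + 2*x + 1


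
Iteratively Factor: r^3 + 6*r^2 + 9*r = (r + 3)*(r^2 + 3*r) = (r + 3)^2*(r)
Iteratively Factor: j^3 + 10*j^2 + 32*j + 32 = (j + 4)*(j^2 + 6*j + 8) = (j + 2)*(j + 4)*(j + 4)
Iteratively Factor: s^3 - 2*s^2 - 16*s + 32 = (s + 4)*(s^2 - 6*s + 8) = (s - 4)*(s + 4)*(s - 2)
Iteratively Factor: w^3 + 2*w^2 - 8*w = (w - 2)*(w^2 + 4*w) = w*(w - 2)*(w + 4)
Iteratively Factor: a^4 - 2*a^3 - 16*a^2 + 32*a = (a + 4)*(a^3 - 6*a^2 + 8*a) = (a - 4)*(a + 4)*(a^2 - 2*a) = a*(a - 4)*(a + 4)*(a - 2)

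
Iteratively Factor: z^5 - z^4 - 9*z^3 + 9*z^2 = (z - 3)*(z^4 + 2*z^3 - 3*z^2) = (z - 3)*(z - 1)*(z^3 + 3*z^2) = z*(z - 3)*(z - 1)*(z^2 + 3*z) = z*(z - 3)*(z - 1)*(z + 3)*(z)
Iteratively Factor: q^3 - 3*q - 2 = (q + 1)*(q^2 - q - 2) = (q - 2)*(q + 1)*(q + 1)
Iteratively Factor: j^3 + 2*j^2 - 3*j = (j + 3)*(j^2 - j) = j*(j + 3)*(j - 1)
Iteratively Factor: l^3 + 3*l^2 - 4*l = (l)*(l^2 + 3*l - 4) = l*(l - 1)*(l + 4)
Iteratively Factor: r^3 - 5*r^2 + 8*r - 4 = (r - 1)*(r^2 - 4*r + 4) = (r - 2)*(r - 1)*(r - 2)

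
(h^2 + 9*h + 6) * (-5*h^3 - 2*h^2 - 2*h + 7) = -5*h^5 - 47*h^4 - 50*h^3 - 23*h^2 + 51*h + 42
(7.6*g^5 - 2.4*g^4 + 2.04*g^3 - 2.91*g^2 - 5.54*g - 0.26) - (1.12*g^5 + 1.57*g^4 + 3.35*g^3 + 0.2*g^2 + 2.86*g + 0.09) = 6.48*g^5 - 3.97*g^4 - 1.31*g^3 - 3.11*g^2 - 8.4*g - 0.35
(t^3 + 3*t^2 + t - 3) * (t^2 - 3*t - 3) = t^5 - 11*t^3 - 15*t^2 + 6*t + 9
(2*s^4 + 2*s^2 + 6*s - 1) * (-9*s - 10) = -18*s^5 - 20*s^4 - 18*s^3 - 74*s^2 - 51*s + 10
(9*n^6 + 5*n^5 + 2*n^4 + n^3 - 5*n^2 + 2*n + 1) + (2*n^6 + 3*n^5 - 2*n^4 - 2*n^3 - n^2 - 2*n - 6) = 11*n^6 + 8*n^5 - n^3 - 6*n^2 - 5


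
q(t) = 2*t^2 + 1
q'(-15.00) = -60.00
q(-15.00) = 451.00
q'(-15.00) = -60.00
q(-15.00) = 451.00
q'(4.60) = 18.40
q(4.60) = 43.32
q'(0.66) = 2.64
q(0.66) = 1.87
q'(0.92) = 3.68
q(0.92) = 2.69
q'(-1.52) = -6.08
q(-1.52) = 5.62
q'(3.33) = 13.32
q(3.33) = 23.18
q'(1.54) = 6.16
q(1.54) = 5.74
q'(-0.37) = -1.48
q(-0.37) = 1.27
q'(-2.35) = -9.40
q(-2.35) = 12.04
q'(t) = 4*t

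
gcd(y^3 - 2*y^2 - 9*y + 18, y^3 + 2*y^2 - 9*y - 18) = y^2 - 9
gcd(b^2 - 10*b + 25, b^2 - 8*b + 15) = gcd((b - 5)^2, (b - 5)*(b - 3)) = b - 5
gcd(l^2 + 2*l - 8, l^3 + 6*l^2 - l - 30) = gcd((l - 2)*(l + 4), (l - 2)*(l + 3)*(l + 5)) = l - 2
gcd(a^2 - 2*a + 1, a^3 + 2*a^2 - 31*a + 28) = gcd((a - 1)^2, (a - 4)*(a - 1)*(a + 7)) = a - 1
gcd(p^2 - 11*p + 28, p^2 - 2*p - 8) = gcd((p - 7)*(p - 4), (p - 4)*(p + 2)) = p - 4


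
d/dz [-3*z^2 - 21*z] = -6*z - 21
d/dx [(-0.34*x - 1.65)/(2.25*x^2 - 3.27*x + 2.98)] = (0.765*x^2 + 7.425*x - 6.4087)/(5.0625*x^4 - 14.715*x^3 + 24.1029*x^2 - 19.4892*x + 8.8804)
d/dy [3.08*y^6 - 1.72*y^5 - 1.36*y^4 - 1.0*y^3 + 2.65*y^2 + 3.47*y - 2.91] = 18.48*y^5 - 8.6*y^4 - 5.44*y^3 - 3.0*y^2 + 5.3*y + 3.47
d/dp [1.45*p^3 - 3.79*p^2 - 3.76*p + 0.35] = 4.35*p^2 - 7.58*p - 3.76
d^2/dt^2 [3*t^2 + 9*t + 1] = 6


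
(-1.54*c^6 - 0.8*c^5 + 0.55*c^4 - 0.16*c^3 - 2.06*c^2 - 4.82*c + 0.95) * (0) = 0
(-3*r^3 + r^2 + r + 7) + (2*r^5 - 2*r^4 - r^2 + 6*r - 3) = 2*r^5 - 2*r^4 - 3*r^3 + 7*r + 4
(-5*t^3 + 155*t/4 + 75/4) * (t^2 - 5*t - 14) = -5*t^5 + 25*t^4 + 435*t^3/4 - 175*t^2 - 2545*t/4 - 525/2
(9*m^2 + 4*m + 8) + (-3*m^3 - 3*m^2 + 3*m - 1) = -3*m^3 + 6*m^2 + 7*m + 7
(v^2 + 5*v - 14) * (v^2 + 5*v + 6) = v^4 + 10*v^3 + 17*v^2 - 40*v - 84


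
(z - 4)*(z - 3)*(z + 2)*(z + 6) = z^4 + z^3 - 32*z^2 + 12*z + 144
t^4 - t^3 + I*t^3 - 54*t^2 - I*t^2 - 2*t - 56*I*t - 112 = (t - 8)*(t + 7)*(t - I)*(t + 2*I)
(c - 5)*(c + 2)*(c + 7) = c^3 + 4*c^2 - 31*c - 70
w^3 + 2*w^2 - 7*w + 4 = (w - 1)^2*(w + 4)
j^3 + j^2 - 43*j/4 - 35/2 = (j - 7/2)*(j + 2)*(j + 5/2)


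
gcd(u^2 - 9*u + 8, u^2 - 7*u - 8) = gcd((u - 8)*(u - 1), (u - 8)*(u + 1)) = u - 8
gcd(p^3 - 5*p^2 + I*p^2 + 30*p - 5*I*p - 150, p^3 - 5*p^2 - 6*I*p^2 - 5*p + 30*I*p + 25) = p^2 + p*(-5 - 5*I) + 25*I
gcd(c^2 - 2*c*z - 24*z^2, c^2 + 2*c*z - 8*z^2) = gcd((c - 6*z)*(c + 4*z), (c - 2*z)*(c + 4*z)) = c + 4*z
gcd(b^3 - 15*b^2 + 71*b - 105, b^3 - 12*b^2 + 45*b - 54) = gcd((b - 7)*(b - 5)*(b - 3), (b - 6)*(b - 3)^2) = b - 3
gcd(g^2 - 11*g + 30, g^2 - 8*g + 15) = g - 5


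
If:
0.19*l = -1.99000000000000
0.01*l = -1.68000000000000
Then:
No Solution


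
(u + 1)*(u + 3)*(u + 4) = u^3 + 8*u^2 + 19*u + 12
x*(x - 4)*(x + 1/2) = x^3 - 7*x^2/2 - 2*x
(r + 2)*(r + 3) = r^2 + 5*r + 6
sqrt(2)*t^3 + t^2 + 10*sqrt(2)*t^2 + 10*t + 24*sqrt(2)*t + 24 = (t + 4)*(t + 6)*(sqrt(2)*t + 1)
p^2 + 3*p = p*(p + 3)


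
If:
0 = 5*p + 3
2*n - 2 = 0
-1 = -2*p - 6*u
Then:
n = 1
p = -3/5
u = 11/30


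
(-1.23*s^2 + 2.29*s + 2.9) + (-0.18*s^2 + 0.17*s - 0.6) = -1.41*s^2 + 2.46*s + 2.3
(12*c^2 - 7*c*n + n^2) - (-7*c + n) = 12*c^2 - 7*c*n + 7*c + n^2 - n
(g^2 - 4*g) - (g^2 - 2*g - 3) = 3 - 2*g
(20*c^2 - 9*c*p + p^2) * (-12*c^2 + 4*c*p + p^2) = -240*c^4 + 188*c^3*p - 28*c^2*p^2 - 5*c*p^3 + p^4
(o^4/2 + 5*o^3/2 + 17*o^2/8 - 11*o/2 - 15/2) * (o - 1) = o^5/2 + 2*o^4 - 3*o^3/8 - 61*o^2/8 - 2*o + 15/2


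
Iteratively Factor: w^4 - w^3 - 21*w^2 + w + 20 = (w - 1)*(w^3 - 21*w - 20) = (w - 1)*(w + 1)*(w^2 - w - 20) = (w - 1)*(w + 1)*(w + 4)*(w - 5)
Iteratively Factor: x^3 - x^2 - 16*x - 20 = (x + 2)*(x^2 - 3*x - 10) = (x + 2)^2*(x - 5)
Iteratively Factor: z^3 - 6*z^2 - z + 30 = (z - 3)*(z^2 - 3*z - 10) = (z - 3)*(z + 2)*(z - 5)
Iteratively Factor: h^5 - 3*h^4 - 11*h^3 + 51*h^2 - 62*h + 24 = (h - 2)*(h^4 - h^3 - 13*h^2 + 25*h - 12) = (h - 2)*(h - 1)*(h^3 - 13*h + 12) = (h - 2)*(h - 1)*(h + 4)*(h^2 - 4*h + 3) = (h - 3)*(h - 2)*(h - 1)*(h + 4)*(h - 1)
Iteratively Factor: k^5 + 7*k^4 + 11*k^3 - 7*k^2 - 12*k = (k + 3)*(k^4 + 4*k^3 - k^2 - 4*k) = (k + 3)*(k + 4)*(k^3 - k) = k*(k + 3)*(k + 4)*(k^2 - 1) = k*(k - 1)*(k + 3)*(k + 4)*(k + 1)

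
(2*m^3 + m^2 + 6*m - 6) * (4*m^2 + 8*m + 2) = 8*m^5 + 20*m^4 + 36*m^3 + 26*m^2 - 36*m - 12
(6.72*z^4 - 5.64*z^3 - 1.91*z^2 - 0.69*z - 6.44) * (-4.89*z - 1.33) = -32.8608*z^5 + 18.642*z^4 + 16.8411*z^3 + 5.9144*z^2 + 32.4093*z + 8.5652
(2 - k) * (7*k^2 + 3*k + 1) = -7*k^3 + 11*k^2 + 5*k + 2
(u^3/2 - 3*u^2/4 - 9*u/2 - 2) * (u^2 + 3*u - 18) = u^5/2 + 3*u^4/4 - 63*u^3/4 - 2*u^2 + 75*u + 36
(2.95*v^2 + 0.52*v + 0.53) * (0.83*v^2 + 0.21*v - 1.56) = 2.4485*v^4 + 1.0511*v^3 - 4.0529*v^2 - 0.6999*v - 0.8268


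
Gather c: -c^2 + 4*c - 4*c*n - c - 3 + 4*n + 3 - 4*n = -c^2 + c*(3 - 4*n)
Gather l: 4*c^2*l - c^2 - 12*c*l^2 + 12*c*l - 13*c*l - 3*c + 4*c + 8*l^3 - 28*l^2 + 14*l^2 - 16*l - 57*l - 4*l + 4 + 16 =-c^2 + c + 8*l^3 + l^2*(-12*c - 14) + l*(4*c^2 - c - 77) + 20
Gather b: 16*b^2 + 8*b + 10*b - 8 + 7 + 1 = 16*b^2 + 18*b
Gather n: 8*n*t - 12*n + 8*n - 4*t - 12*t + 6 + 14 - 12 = n*(8*t - 4) - 16*t + 8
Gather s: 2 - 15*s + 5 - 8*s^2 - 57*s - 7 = -8*s^2 - 72*s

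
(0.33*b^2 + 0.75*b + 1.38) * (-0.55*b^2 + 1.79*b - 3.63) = -0.1815*b^4 + 0.1782*b^3 - 0.6144*b^2 - 0.2523*b - 5.0094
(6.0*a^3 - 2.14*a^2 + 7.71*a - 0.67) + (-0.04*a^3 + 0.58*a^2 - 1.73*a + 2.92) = 5.96*a^3 - 1.56*a^2 + 5.98*a + 2.25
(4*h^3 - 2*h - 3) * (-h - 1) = -4*h^4 - 4*h^3 + 2*h^2 + 5*h + 3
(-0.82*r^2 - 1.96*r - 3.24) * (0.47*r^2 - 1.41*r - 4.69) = -0.3854*r^4 + 0.235*r^3 + 5.0866*r^2 + 13.7608*r + 15.1956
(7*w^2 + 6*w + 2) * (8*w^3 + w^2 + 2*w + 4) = 56*w^5 + 55*w^4 + 36*w^3 + 42*w^2 + 28*w + 8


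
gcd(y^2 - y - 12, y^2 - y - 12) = y^2 - y - 12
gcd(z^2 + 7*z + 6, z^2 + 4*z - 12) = z + 6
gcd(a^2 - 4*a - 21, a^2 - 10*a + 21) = a - 7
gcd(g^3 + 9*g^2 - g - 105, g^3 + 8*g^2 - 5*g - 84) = g^2 + 4*g - 21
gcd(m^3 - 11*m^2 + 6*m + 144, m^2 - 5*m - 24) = m^2 - 5*m - 24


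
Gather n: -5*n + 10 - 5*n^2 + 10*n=-5*n^2 + 5*n + 10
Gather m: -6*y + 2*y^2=2*y^2 - 6*y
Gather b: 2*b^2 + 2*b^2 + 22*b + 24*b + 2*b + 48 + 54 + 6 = 4*b^2 + 48*b + 108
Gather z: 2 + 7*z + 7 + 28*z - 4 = 35*z + 5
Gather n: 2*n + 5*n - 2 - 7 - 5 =7*n - 14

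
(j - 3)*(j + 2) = j^2 - j - 6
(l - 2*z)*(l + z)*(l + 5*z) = l^3 + 4*l^2*z - 7*l*z^2 - 10*z^3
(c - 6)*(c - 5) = c^2 - 11*c + 30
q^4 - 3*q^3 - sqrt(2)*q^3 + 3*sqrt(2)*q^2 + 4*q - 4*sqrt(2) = (q - 2)^2*(q + 1)*(q - sqrt(2))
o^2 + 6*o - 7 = (o - 1)*(o + 7)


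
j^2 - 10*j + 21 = (j - 7)*(j - 3)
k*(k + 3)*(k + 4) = k^3 + 7*k^2 + 12*k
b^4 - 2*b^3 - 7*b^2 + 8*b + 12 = (b - 3)*(b - 2)*(b + 1)*(b + 2)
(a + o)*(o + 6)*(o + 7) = a*o^2 + 13*a*o + 42*a + o^3 + 13*o^2 + 42*o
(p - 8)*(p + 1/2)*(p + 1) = p^3 - 13*p^2/2 - 23*p/2 - 4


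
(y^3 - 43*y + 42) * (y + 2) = y^4 + 2*y^3 - 43*y^2 - 44*y + 84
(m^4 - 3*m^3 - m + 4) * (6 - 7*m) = -7*m^5 + 27*m^4 - 18*m^3 + 7*m^2 - 34*m + 24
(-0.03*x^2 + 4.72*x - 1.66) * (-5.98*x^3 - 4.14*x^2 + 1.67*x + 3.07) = 0.1794*x^5 - 28.1014*x^4 - 9.6641*x^3 + 14.6627*x^2 + 11.7182*x - 5.0962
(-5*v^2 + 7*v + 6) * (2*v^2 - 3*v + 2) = -10*v^4 + 29*v^3 - 19*v^2 - 4*v + 12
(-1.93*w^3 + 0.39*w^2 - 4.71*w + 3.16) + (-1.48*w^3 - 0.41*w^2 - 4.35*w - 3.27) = -3.41*w^3 - 0.02*w^2 - 9.06*w - 0.11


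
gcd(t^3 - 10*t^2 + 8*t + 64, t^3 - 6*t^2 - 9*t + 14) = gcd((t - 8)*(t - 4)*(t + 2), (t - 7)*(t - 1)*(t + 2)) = t + 2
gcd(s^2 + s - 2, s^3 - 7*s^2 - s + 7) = s - 1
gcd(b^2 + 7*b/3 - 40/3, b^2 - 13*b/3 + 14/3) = 1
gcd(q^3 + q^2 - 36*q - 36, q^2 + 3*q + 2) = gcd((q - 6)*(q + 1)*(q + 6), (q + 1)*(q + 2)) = q + 1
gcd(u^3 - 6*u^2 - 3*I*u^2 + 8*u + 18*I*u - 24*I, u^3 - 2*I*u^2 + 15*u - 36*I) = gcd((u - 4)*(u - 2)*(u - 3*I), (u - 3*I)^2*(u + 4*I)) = u - 3*I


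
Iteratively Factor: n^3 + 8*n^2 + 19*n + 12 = (n + 1)*(n^2 + 7*n + 12) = (n + 1)*(n + 3)*(n + 4)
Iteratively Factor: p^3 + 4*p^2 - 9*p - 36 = (p + 4)*(p^2 - 9) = (p - 3)*(p + 4)*(p + 3)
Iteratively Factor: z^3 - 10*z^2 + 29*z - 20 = (z - 1)*(z^2 - 9*z + 20) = (z - 5)*(z - 1)*(z - 4)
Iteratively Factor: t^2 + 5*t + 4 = (t + 1)*(t + 4)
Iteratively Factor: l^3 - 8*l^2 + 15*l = (l)*(l^2 - 8*l + 15) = l*(l - 3)*(l - 5)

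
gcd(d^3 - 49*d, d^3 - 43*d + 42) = d + 7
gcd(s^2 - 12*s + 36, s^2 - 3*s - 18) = s - 6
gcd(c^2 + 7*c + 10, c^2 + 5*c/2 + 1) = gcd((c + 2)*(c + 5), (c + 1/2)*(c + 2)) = c + 2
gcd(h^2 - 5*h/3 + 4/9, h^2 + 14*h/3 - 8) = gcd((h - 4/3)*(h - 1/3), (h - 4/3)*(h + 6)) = h - 4/3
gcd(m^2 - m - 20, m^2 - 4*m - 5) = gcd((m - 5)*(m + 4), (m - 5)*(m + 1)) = m - 5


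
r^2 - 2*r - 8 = (r - 4)*(r + 2)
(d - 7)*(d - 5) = d^2 - 12*d + 35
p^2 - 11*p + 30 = (p - 6)*(p - 5)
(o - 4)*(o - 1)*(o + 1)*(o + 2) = o^4 - 2*o^3 - 9*o^2 + 2*o + 8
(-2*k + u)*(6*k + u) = -12*k^2 + 4*k*u + u^2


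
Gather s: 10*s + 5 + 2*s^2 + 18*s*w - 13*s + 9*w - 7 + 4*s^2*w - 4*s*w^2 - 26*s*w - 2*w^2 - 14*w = s^2*(4*w + 2) + s*(-4*w^2 - 8*w - 3) - 2*w^2 - 5*w - 2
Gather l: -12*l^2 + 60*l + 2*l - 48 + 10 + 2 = -12*l^2 + 62*l - 36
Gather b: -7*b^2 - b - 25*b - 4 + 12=-7*b^2 - 26*b + 8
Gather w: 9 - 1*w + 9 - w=18 - 2*w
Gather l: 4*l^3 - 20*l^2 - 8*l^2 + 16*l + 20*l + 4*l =4*l^3 - 28*l^2 + 40*l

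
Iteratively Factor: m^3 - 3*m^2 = (m)*(m^2 - 3*m) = m*(m - 3)*(m)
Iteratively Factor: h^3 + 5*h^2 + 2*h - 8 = (h - 1)*(h^2 + 6*h + 8) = (h - 1)*(h + 4)*(h + 2)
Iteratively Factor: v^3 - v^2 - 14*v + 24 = (v - 3)*(v^2 + 2*v - 8) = (v - 3)*(v - 2)*(v + 4)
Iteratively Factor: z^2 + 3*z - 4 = (z + 4)*(z - 1)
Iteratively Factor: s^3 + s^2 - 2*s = (s + 2)*(s^2 - s) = s*(s + 2)*(s - 1)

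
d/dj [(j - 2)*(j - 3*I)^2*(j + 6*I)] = 4*j^3 - 6*j^2 + 54*j - 54 - 54*I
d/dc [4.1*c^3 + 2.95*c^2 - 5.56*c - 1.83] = 12.3*c^2 + 5.9*c - 5.56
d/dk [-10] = 0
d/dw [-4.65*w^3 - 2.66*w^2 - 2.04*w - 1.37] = -13.95*w^2 - 5.32*w - 2.04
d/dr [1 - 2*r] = -2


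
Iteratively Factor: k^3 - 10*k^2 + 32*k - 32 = (k - 4)*(k^2 - 6*k + 8) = (k - 4)^2*(k - 2)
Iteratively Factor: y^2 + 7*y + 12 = (y + 3)*(y + 4)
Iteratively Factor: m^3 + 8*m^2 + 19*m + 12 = (m + 1)*(m^2 + 7*m + 12) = (m + 1)*(m + 4)*(m + 3)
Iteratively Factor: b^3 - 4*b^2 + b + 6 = (b - 3)*(b^2 - b - 2) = (b - 3)*(b - 2)*(b + 1)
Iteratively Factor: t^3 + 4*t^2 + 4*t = (t + 2)*(t^2 + 2*t) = (t + 2)^2*(t)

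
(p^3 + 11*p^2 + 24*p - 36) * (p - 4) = p^4 + 7*p^3 - 20*p^2 - 132*p + 144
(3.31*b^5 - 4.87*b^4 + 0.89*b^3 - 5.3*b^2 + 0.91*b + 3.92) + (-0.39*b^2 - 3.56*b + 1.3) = 3.31*b^5 - 4.87*b^4 + 0.89*b^3 - 5.69*b^2 - 2.65*b + 5.22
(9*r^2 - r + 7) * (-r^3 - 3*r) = -9*r^5 + r^4 - 34*r^3 + 3*r^2 - 21*r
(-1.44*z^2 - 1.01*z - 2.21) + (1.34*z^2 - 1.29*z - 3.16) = -0.0999999999999999*z^2 - 2.3*z - 5.37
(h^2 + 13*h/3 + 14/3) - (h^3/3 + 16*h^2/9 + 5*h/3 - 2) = -h^3/3 - 7*h^2/9 + 8*h/3 + 20/3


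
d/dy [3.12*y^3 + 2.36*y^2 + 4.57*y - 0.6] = 9.36*y^2 + 4.72*y + 4.57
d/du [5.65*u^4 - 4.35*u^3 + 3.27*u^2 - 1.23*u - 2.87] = 22.6*u^3 - 13.05*u^2 + 6.54*u - 1.23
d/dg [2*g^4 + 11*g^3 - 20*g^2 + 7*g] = 8*g^3 + 33*g^2 - 40*g + 7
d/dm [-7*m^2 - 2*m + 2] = -14*m - 2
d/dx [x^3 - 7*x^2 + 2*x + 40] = 3*x^2 - 14*x + 2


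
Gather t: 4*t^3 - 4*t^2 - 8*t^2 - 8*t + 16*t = 4*t^3 - 12*t^2 + 8*t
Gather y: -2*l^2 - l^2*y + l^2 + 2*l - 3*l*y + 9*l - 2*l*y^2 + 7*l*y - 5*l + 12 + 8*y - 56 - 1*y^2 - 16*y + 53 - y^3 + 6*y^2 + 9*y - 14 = -l^2 + 6*l - y^3 + y^2*(5 - 2*l) + y*(-l^2 + 4*l + 1) - 5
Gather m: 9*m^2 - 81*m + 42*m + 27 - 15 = 9*m^2 - 39*m + 12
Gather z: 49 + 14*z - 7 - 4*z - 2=10*z + 40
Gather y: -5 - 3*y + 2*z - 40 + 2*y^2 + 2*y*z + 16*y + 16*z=2*y^2 + y*(2*z + 13) + 18*z - 45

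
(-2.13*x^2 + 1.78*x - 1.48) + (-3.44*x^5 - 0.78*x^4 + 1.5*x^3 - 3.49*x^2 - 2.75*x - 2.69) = -3.44*x^5 - 0.78*x^4 + 1.5*x^3 - 5.62*x^2 - 0.97*x - 4.17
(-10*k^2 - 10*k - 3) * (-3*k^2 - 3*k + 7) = 30*k^4 + 60*k^3 - 31*k^2 - 61*k - 21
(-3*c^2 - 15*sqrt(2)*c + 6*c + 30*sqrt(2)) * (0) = 0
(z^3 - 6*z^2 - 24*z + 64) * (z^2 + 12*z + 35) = z^5 + 6*z^4 - 61*z^3 - 434*z^2 - 72*z + 2240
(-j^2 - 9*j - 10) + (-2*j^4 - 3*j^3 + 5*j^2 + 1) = -2*j^4 - 3*j^3 + 4*j^2 - 9*j - 9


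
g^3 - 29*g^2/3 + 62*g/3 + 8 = (g - 6)*(g - 4)*(g + 1/3)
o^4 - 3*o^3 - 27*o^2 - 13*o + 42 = (o - 7)*(o - 1)*(o + 2)*(o + 3)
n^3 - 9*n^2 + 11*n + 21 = (n - 7)*(n - 3)*(n + 1)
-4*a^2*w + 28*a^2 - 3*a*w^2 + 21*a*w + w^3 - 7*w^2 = (-4*a + w)*(a + w)*(w - 7)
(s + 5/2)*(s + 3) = s^2 + 11*s/2 + 15/2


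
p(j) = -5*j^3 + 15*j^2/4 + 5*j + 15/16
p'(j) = -15*j^2 + 15*j/2 + 5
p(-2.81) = 127.44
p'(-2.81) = -134.52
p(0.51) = 3.80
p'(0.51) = 4.92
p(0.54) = 3.94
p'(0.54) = 4.68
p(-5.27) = 810.55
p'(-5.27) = -451.12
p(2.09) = -17.88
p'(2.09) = -44.85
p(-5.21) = 783.78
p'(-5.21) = -441.24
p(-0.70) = 0.99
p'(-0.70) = -7.60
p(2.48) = -39.86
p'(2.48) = -68.66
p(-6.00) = 1185.94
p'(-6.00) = -580.00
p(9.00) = -3295.31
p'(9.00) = -1142.50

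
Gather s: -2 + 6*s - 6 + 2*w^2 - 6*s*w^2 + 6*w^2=s*(6 - 6*w^2) + 8*w^2 - 8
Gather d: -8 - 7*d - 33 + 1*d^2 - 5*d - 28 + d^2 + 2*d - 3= 2*d^2 - 10*d - 72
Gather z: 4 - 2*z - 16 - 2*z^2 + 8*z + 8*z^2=6*z^2 + 6*z - 12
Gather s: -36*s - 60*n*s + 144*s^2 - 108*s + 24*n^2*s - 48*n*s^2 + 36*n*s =s^2*(144 - 48*n) + s*(24*n^2 - 24*n - 144)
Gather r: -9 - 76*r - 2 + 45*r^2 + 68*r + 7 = 45*r^2 - 8*r - 4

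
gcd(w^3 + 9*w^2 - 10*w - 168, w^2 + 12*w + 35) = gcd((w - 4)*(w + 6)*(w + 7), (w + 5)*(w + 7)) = w + 7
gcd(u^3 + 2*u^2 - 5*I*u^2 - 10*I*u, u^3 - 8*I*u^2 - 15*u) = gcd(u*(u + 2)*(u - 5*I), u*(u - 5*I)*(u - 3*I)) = u^2 - 5*I*u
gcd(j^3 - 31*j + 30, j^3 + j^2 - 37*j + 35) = j^2 - 6*j + 5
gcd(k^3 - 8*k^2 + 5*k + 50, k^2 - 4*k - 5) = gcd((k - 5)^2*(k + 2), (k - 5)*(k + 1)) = k - 5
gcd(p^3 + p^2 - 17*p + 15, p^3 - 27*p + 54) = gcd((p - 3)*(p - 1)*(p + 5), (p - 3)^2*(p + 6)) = p - 3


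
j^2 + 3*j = j*(j + 3)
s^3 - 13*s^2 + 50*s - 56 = (s - 7)*(s - 4)*(s - 2)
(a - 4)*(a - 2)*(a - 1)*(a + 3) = a^4 - 4*a^3 - 7*a^2 + 34*a - 24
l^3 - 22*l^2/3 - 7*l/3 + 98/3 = (l - 7)*(l - 7/3)*(l + 2)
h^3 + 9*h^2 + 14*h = h*(h + 2)*(h + 7)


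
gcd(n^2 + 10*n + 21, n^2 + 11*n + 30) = 1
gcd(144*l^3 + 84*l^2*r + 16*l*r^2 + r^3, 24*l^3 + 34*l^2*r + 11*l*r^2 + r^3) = 24*l^2 + 10*l*r + r^2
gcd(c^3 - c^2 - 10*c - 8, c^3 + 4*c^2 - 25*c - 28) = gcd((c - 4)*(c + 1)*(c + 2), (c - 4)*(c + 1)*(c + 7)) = c^2 - 3*c - 4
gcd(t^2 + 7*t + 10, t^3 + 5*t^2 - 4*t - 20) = t^2 + 7*t + 10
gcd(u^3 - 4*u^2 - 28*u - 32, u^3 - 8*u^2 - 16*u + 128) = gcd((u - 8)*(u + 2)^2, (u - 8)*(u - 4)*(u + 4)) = u - 8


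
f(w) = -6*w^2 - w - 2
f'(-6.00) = 71.00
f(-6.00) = -212.00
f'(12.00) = -145.00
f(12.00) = -878.00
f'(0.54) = -7.48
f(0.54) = -4.29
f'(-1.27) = 14.24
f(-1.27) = -10.41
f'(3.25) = -40.00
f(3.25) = -68.62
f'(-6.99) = 82.88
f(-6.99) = -288.17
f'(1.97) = -24.64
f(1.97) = -27.26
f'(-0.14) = 0.68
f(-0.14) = -1.98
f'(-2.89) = 33.68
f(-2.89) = -49.22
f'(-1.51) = 17.12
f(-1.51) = -14.17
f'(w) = -12*w - 1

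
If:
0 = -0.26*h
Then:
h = 0.00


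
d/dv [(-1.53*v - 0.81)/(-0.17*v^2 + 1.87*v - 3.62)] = (-0.2601*v^2 - 0.2754*v + 7.0533)/(0.0289*v^4 - 0.6358*v^3 + 4.7277*v^2 - 13.5388*v + 13.1044)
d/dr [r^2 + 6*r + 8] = 2*r + 6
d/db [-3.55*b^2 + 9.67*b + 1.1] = 9.67 - 7.1*b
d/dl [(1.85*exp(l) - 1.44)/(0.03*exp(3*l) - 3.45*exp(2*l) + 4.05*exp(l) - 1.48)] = (-0.111*exp(3*l) + 6.5121*exp(2*l) - 9.936*exp(l) + 3.094)*exp(l)/(0.0009*exp(6*l) - 0.207*exp(5*l) + 12.1455*exp(4*l) - 28.0338*exp(3*l) + 26.6145*exp(2*l) - 11.988*exp(l) + 2.1904)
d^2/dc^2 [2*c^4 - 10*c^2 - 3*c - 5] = 24*c^2 - 20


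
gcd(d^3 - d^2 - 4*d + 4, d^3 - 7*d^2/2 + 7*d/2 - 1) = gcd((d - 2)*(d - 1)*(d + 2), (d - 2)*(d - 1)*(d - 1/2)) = d^2 - 3*d + 2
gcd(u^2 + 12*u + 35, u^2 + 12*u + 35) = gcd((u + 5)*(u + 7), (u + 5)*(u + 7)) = u^2 + 12*u + 35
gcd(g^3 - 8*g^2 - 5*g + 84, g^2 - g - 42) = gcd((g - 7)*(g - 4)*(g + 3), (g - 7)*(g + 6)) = g - 7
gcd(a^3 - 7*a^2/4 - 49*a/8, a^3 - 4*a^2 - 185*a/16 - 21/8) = a + 7/4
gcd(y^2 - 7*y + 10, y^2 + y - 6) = y - 2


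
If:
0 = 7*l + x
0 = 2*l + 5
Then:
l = -5/2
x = 35/2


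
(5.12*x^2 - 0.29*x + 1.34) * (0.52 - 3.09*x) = -15.8208*x^3 + 3.5585*x^2 - 4.2914*x + 0.6968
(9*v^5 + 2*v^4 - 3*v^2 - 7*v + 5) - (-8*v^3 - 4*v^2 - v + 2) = 9*v^5 + 2*v^4 + 8*v^3 + v^2 - 6*v + 3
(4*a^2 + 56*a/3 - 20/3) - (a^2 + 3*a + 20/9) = 3*a^2 + 47*a/3 - 80/9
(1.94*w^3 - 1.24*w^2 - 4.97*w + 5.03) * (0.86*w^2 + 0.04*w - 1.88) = 1.6684*w^5 - 0.9888*w^4 - 7.971*w^3 + 6.4582*w^2 + 9.5448*w - 9.4564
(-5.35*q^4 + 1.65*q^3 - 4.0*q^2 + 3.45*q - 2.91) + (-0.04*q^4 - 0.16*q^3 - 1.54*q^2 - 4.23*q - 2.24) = -5.39*q^4 + 1.49*q^3 - 5.54*q^2 - 0.78*q - 5.15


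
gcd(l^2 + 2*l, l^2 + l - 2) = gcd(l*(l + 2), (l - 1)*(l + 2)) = l + 2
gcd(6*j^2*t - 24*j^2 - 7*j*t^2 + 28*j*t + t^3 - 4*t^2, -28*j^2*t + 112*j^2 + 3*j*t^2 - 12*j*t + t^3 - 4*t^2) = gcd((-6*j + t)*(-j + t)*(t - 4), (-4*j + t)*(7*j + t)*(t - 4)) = t - 4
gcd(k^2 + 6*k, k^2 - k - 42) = k + 6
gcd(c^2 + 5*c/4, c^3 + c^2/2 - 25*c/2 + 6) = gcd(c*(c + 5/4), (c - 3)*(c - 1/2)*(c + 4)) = 1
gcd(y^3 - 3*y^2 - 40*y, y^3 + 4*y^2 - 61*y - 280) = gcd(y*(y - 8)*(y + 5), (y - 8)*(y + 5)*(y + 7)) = y^2 - 3*y - 40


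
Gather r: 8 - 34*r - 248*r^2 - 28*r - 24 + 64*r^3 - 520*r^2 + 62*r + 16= 64*r^3 - 768*r^2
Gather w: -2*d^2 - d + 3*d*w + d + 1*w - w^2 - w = -2*d^2 + 3*d*w - w^2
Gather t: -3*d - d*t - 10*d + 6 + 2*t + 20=-13*d + t*(2 - d) + 26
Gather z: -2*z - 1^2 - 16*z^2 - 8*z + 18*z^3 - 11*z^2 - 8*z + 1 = 18*z^3 - 27*z^2 - 18*z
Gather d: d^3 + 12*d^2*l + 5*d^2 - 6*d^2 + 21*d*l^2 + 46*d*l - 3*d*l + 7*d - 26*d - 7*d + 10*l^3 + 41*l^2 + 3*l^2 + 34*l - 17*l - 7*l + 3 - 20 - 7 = d^3 + d^2*(12*l - 1) + d*(21*l^2 + 43*l - 26) + 10*l^3 + 44*l^2 + 10*l - 24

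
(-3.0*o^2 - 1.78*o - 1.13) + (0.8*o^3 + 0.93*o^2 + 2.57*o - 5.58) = 0.8*o^3 - 2.07*o^2 + 0.79*o - 6.71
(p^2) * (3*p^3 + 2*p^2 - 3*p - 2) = 3*p^5 + 2*p^4 - 3*p^3 - 2*p^2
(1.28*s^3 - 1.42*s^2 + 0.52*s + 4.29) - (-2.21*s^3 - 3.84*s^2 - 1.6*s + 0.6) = 3.49*s^3 + 2.42*s^2 + 2.12*s + 3.69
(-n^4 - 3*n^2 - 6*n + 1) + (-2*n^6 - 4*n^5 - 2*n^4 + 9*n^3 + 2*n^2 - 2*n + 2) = -2*n^6 - 4*n^5 - 3*n^4 + 9*n^3 - n^2 - 8*n + 3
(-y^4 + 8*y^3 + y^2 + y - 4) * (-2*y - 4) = 2*y^5 - 12*y^4 - 34*y^3 - 6*y^2 + 4*y + 16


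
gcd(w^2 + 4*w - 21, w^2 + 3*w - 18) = w - 3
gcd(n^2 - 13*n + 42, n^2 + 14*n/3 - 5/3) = 1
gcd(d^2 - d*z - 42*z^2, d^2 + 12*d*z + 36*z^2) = d + 6*z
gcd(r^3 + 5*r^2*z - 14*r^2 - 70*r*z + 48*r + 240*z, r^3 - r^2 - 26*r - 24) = r - 6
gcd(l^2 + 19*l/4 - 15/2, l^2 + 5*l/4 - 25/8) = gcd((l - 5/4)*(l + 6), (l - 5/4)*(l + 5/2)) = l - 5/4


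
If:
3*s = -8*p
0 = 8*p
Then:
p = 0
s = 0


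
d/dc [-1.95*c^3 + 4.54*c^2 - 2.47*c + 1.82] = -5.85*c^2 + 9.08*c - 2.47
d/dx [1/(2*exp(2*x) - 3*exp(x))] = (3 - 4*exp(x))*exp(-x)/(2*exp(x) - 3)^2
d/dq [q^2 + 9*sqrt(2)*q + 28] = 2*q + 9*sqrt(2)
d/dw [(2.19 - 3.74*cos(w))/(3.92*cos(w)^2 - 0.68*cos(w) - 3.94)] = (-14.6608*cos(w)^2 + 17.1696*cos(w) - 16.2248)*sin(w)/(15.3664*cos(w)^4 - 5.3312*cos(w)^3 - 30.4272*cos(w)^2 + 5.3584*cos(w) + 15.5236)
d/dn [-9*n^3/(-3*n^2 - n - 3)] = 9*n^2*(9*n^2 - n*(6*n + 1) + 3*n + 9)/(3*n^2 + n + 3)^2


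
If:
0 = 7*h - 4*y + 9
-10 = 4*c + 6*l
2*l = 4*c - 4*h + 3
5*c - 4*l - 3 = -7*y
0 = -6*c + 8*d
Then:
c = -207/128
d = -621/512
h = -55/96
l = -113/192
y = 479/384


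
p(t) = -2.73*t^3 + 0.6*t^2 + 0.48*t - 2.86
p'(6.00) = -287.16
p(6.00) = -568.06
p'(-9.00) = -673.71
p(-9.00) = 2031.59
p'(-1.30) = -14.92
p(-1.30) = 3.53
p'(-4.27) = -153.97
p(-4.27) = 218.57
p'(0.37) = -0.20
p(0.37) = -2.74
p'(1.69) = -20.88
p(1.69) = -13.51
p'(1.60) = -18.57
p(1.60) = -11.74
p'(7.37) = -435.53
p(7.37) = -1059.59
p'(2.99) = -69.15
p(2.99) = -69.04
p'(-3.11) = -82.47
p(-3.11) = 83.57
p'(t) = -8.19*t^2 + 1.2*t + 0.48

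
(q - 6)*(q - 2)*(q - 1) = q^3 - 9*q^2 + 20*q - 12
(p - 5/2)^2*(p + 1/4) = p^3 - 19*p^2/4 + 5*p + 25/16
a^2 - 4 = (a - 2)*(a + 2)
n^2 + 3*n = n*(n + 3)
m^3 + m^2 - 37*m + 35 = (m - 5)*(m - 1)*(m + 7)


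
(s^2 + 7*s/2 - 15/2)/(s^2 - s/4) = 2*(2*s^2 + 7*s - 15)/(s*(4*s - 1))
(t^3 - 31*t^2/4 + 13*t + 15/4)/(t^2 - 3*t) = t - 19/4 - 5/(4*t)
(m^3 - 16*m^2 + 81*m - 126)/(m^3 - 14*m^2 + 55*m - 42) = (m - 3)/(m - 1)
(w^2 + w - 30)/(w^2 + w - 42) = (w^2 + w - 30)/(w^2 + w - 42)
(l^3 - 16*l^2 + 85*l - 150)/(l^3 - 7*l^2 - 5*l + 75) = (l - 6)/(l + 3)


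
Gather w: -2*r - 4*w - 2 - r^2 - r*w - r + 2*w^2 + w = -r^2 - 3*r + 2*w^2 + w*(-r - 3) - 2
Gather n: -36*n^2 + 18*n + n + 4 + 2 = -36*n^2 + 19*n + 6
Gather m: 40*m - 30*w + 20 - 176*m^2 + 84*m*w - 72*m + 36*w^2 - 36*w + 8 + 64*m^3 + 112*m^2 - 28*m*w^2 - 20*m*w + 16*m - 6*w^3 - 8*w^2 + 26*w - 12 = 64*m^3 - 64*m^2 + m*(-28*w^2 + 64*w - 16) - 6*w^3 + 28*w^2 - 40*w + 16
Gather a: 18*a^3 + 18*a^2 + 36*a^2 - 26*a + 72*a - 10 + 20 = 18*a^3 + 54*a^2 + 46*a + 10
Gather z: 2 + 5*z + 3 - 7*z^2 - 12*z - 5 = -7*z^2 - 7*z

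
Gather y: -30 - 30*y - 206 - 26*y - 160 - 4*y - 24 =-60*y - 420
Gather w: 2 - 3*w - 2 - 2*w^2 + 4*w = -2*w^2 + w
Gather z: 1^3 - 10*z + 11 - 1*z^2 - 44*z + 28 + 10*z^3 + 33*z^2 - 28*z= 10*z^3 + 32*z^2 - 82*z + 40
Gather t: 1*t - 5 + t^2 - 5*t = t^2 - 4*t - 5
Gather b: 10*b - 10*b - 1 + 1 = 0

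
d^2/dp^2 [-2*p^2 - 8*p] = -4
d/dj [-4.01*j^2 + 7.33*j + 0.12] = 7.33 - 8.02*j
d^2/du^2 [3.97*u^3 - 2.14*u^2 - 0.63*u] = 23.82*u - 4.28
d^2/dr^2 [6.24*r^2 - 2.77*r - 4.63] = 12.4800000000000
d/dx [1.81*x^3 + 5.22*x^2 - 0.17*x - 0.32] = 5.43*x^2 + 10.44*x - 0.17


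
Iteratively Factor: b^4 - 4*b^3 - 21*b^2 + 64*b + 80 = (b + 1)*(b^3 - 5*b^2 - 16*b + 80) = (b + 1)*(b + 4)*(b^2 - 9*b + 20) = (b - 4)*(b + 1)*(b + 4)*(b - 5)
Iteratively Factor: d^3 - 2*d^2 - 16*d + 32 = (d - 4)*(d^2 + 2*d - 8) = (d - 4)*(d + 4)*(d - 2)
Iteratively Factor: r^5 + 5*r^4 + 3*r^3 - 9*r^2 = (r)*(r^4 + 5*r^3 + 3*r^2 - 9*r) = r*(r + 3)*(r^3 + 2*r^2 - 3*r) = r*(r - 1)*(r + 3)*(r^2 + 3*r) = r*(r - 1)*(r + 3)^2*(r)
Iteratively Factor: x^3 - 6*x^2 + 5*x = (x)*(x^2 - 6*x + 5) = x*(x - 1)*(x - 5)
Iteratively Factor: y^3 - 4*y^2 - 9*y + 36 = (y - 3)*(y^2 - y - 12) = (y - 3)*(y + 3)*(y - 4)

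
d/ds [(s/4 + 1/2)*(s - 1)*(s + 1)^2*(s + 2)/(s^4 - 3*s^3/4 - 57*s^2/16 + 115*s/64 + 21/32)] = 16*(64*s^8 - 96*s^7 - 1372*s^6 - 1692*s^5 + 1827*s^4 + 2706*s^3 - 1633*s^2 - 1908*s + 124)/(4096*s^8 - 6144*s^7 - 26880*s^6 + 36608*s^5 + 46320*s^4 - 56472*s^3 - 5927*s^2 + 9660*s + 1764)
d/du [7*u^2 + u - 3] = 14*u + 1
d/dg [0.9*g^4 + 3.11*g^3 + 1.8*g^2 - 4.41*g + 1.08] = 3.6*g^3 + 9.33*g^2 + 3.6*g - 4.41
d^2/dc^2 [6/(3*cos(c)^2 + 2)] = 36*(6*sin(c)^4 + sin(c)^2 - 5)/(3*sin(c)^2 - 5)^3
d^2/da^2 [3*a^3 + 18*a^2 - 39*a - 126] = 18*a + 36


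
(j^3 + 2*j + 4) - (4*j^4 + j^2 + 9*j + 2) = -4*j^4 + j^3 - j^2 - 7*j + 2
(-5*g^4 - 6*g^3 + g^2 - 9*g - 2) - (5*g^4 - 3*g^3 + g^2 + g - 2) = -10*g^4 - 3*g^3 - 10*g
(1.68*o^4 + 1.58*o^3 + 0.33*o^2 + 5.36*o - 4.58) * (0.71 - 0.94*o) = -1.5792*o^5 - 0.2924*o^4 + 0.8116*o^3 - 4.8041*o^2 + 8.1108*o - 3.2518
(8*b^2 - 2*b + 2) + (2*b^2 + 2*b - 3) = 10*b^2 - 1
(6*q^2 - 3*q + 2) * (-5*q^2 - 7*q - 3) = -30*q^4 - 27*q^3 - 7*q^2 - 5*q - 6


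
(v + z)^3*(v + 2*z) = v^4 + 5*v^3*z + 9*v^2*z^2 + 7*v*z^3 + 2*z^4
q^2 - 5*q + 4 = (q - 4)*(q - 1)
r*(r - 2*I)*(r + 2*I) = r^3 + 4*r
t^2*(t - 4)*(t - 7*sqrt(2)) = t^4 - 7*sqrt(2)*t^3 - 4*t^3 + 28*sqrt(2)*t^2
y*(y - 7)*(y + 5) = y^3 - 2*y^2 - 35*y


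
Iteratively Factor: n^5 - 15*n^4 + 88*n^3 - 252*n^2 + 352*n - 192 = (n - 4)*(n^4 - 11*n^3 + 44*n^2 - 76*n + 48) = (n - 4)*(n - 2)*(n^3 - 9*n^2 + 26*n - 24) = (n - 4)^2*(n - 2)*(n^2 - 5*n + 6) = (n - 4)^2*(n - 2)^2*(n - 3)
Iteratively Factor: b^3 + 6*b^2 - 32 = (b + 4)*(b^2 + 2*b - 8) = (b - 2)*(b + 4)*(b + 4)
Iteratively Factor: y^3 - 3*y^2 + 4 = (y - 2)*(y^2 - y - 2) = (y - 2)*(y + 1)*(y - 2)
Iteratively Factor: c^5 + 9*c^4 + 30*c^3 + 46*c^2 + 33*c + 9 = (c + 1)*(c^4 + 8*c^3 + 22*c^2 + 24*c + 9) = (c + 1)^2*(c^3 + 7*c^2 + 15*c + 9) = (c + 1)^3*(c^2 + 6*c + 9) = (c + 1)^3*(c + 3)*(c + 3)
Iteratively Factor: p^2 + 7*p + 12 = (p + 3)*(p + 4)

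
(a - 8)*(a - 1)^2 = a^3 - 10*a^2 + 17*a - 8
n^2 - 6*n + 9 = (n - 3)^2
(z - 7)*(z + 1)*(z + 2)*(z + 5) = z^4 + z^3 - 39*z^2 - 109*z - 70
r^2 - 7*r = r*(r - 7)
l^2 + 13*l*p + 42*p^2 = (l + 6*p)*(l + 7*p)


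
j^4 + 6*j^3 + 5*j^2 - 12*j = j*(j - 1)*(j + 3)*(j + 4)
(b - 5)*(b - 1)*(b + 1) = b^3 - 5*b^2 - b + 5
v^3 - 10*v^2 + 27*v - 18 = (v - 6)*(v - 3)*(v - 1)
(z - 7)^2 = z^2 - 14*z + 49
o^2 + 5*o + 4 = (o + 1)*(o + 4)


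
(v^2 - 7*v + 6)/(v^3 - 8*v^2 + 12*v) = (v - 1)/(v*(v - 2))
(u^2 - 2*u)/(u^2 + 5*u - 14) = u/(u + 7)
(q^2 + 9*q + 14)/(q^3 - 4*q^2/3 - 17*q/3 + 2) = 3*(q + 7)/(3*q^2 - 10*q + 3)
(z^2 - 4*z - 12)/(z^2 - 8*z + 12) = (z + 2)/(z - 2)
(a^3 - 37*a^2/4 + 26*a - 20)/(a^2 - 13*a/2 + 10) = (4*a^2 - 21*a + 20)/(2*(2*a - 5))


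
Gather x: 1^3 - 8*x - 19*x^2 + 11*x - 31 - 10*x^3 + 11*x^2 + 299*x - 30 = -10*x^3 - 8*x^2 + 302*x - 60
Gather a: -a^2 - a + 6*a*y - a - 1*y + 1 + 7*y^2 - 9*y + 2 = -a^2 + a*(6*y - 2) + 7*y^2 - 10*y + 3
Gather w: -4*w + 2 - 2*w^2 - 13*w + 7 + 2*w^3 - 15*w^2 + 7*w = 2*w^3 - 17*w^2 - 10*w + 9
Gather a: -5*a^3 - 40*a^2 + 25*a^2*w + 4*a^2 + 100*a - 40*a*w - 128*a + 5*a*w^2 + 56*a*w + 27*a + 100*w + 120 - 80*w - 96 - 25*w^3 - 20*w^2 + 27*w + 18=-5*a^3 + a^2*(25*w - 36) + a*(5*w^2 + 16*w - 1) - 25*w^3 - 20*w^2 + 47*w + 42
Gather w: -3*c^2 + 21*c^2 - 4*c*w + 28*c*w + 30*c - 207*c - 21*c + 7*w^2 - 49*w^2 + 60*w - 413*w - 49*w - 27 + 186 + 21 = 18*c^2 - 198*c - 42*w^2 + w*(24*c - 402) + 180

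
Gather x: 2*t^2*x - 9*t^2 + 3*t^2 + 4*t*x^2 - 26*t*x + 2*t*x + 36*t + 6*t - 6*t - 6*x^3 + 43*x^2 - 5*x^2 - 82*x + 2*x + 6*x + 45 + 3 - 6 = -6*t^2 + 36*t - 6*x^3 + x^2*(4*t + 38) + x*(2*t^2 - 24*t - 74) + 42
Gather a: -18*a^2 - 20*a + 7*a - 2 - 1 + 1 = -18*a^2 - 13*a - 2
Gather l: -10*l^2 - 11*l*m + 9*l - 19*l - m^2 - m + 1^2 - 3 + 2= -10*l^2 + l*(-11*m - 10) - m^2 - m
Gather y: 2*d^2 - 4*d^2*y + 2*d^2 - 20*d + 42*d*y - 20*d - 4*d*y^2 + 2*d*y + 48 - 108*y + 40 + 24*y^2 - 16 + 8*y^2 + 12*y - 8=4*d^2 - 40*d + y^2*(32 - 4*d) + y*(-4*d^2 + 44*d - 96) + 64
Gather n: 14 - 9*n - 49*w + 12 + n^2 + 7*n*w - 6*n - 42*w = n^2 + n*(7*w - 15) - 91*w + 26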